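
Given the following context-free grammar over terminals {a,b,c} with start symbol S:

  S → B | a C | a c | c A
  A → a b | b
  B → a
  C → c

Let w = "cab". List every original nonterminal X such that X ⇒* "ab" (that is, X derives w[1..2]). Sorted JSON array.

CNF form of G:
  S -> T0 C | T0 T2 | T2 A | a
  A -> T0 T1 | b
  B -> a
  C -> c
  T0 -> a
  T1 -> b
  T2 -> c

CYK fill (cells [i..j] with 1 ≤ i ≤ j ≤ 2 only):
  cell(1,1) a: {B,S,T0}  orig:{B,S}
  cell(2,2) b: {A,T1}  orig:{A}
  cell(1,2) ab: {A}

Original NTs in T[1,2] deriving "ab": ["A"]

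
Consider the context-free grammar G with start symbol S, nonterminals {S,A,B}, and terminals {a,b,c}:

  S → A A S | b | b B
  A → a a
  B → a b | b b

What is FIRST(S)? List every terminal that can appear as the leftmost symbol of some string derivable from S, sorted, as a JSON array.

FIRST sets, iterate to fixpoint:
[1]
  A via A→a a: +{a}
  B via B→a b: +{a}
  B via B→b b: +{b}
  S via S→A A S: +{a}
  S via S→b: +{b}
  S: {a,b}  A: {a}  B: {a,b}
[2] (stable)
  S: {a,b}  A: {a}  B: {a,b}

FIRST(S) = ["a", "b"]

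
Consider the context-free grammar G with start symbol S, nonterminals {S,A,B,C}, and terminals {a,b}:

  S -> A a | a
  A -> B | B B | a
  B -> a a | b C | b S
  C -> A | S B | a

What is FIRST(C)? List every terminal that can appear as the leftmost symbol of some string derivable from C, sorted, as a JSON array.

FIRST sets, iterate to fixpoint:
pass 1:
  A via A→a: +{a}
  B via B→a a: +{a}
  B via B→b C: +{b}
  C via C→A: +{a}
  S via S→A a: +{a}
  FIRST(S)={a}  FIRST(A)={a}  FIRST(B)={a,b}  FIRST(C)={a}
pass 2:
  A via A→B: +{b}
  C via C→A: +{b}
  S via S→A a: +{b}
  FIRST(S)={a,b}  FIRST(A)={a,b}  FIRST(B)={a,b}  FIRST(C)={a,b}
pass 3: (no change)
  FIRST(S)={a,b}  FIRST(A)={a,b}  FIRST(B)={a,b}  FIRST(C)={a,b}

FIRST(C) = ["a", "b"]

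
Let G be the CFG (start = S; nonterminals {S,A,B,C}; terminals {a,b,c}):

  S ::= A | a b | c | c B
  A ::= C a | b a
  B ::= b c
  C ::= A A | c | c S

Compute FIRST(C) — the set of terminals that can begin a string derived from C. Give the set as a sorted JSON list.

FIRST iteration:
pass 1:
  A via A→b a: +{b}
  B via B→b c: +{b}
  C via C→A A: +{b}
  C via C→c: +{c}
  S via S→A: +{b}
  S via S→a b: +{a}
  S via S→c: +{c}
  S: {a,b,c}  A: {b}  B: {b}  C: {b,c}
pass 2:
  A via A→C a: +{c}
  S: {a,b,c}  A: {b,c}  B: {b}  C: {b,c}
pass 3: — fixpoint
  S: {a,b,c}  A: {b,c}  B: {b}  C: {b,c}

FIRST(C) = ["b", "c"]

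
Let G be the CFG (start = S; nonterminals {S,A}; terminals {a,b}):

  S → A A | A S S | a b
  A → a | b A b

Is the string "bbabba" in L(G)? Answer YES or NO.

Convert to CNF:
  S -> A A | A X3 | T1 T0
  A -> T0 X2 | a
  T0 -> b
  T1 -> a
  X2 -> A T0
  X3 -> S S

Fill CYK table bottom-up:
  T[0,0] 'b' = {T0}  orig:{}
  T[1,1] 'b' = {T0}  orig:{}
  T[2,2] 'a' = {A,T1}  orig:{A}
  T[3,3] 'b' = {T0}  orig:{}
  T[4,4] 'b' = {T0}  orig:{}
  T[5,5] 'a' = {A,T1}  orig:{A}
  T[0,1] 'bb' = ∅
  T[1,2] 'ba' = ∅
  T[2,3] 'ab' = {S,X2}  orig:{S}
  T[3,4] 'bb' = ∅
  T[4,5] 'ba' = ∅
  T[0,2] 'bba' = ∅
  T[1,3] 'bab' = {A}
  T[2,4] 'abb' = ∅
  T[3,5] 'bba' = ∅
  T[0,3] 'bbab' = ∅
  T[1,4] 'babb' = {X2}  orig:{}
  T[2,5] 'abba' = ∅
  T[0,4] 'bbabb' = {A}
  T[1,5] 'babba' = ∅
  T[0,5] 'bbabba' = {S}

S ∈ T[0,5] ⇒ YES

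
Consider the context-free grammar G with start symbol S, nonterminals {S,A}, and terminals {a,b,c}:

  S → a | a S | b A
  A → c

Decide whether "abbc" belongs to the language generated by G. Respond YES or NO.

CNF form of G:
  S -> T0 S | T1 A | a
  A -> c
  T0 -> a
  T1 -> b

Fill CYK table bottom-up:
  cell(0,0) a: {S,T0}  orig:{S}
  cell(1,1) b: {T1}  orig:{}
  cell(2,2) b: {T1}  orig:{}
  cell(3,3) c: {A}
  cell(0,1) ab: ∅
  cell(1,2) bb: ∅
  cell(2,3) bc: {S}
  cell(0,2) abb: ∅
  cell(1,3) bbc: ∅
  cell(0,3) abbc: ∅

S ∉ T[0,3] ⇒ NO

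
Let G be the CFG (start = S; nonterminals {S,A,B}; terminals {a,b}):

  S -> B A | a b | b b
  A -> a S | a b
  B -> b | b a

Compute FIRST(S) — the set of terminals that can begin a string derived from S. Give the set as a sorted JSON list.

Compute FIRST by fixpoint:
[1]
  A via A→a S: +{a}
  B via B→b: +{b}
  S via S→B A: +{b}
  S via S→a b: +{a}
  FIRST(S)={a,b}  FIRST(A)={a}  FIRST(B)={b}
[2] (no change)
  FIRST(S)={a,b}  FIRST(A)={a}  FIRST(B)={b}

FIRST(S) = ["a", "b"]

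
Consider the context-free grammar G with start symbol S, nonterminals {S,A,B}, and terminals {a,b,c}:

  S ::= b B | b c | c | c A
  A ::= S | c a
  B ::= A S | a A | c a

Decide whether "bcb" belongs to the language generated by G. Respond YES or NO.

Convert to CNF:
  S -> T0 B | T0 T1 | T1 A | c
  A -> T0 B | T0 T1 | T1 A | T1 T2 | c
  B -> A S | T1 T2 | T2 A
  T0 -> b
  T1 -> c
  T2 -> a

Fill CYK table bottom-up:
  T[0,0] 'b' = {T0}  orig:{}
  T[1,1] 'c' = {A,S,T1}  orig:{A,S}
  T[2,2] 'b' = {T0}  orig:{}
  T[0,1] 'bc' = {A,S}
  T[1,2] 'cb' = ∅
  T[0,2] 'bcb' = ∅

S ∉ T[0,2] ⇒ NO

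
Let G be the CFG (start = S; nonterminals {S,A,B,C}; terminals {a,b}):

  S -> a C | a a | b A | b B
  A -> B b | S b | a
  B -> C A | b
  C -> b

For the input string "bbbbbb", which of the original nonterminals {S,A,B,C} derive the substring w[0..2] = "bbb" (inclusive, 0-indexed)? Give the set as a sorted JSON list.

CNF form of G:
  S -> T0 A | T0 B | T1 C | T1 T1
  A -> B T0 | S T0 | a
  B -> C A | b
  C -> b
  T0 -> b
  T1 -> a

CYK fill — only the sub-triangle for w[0..2]:
  [0..0]={B,C,T0}  "b"  orig:{B,C}
  [1..1]={B,C,T0}  "b"  orig:{B,C}
  [2..2]={B,C,T0}  "b"  orig:{B,C}
  [0..1]={A,S}  "bb"
  [1..2]={A,S}  "bb"
  [0..2]={A,B,S}  "bbb"

Original NTs in T[0,2] deriving "bbb": ["A", "B", "S"]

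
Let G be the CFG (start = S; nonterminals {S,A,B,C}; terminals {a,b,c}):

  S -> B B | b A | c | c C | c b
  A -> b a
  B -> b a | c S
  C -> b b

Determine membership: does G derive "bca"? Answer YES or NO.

CNF form of G:
  S -> B B | T0 A | T2 C | T2 T0 | c
  A -> T0 T1
  B -> T0 T1 | T2 S
  C -> T0 T0
  T0 -> b
  T1 -> a
  T2 -> c

Fill CYK table bottom-up:
  cell(0,0) b: {T0}  orig:{}
  cell(1,1) c: {S,T2}  orig:{S}
  cell(2,2) a: {T1}  orig:{}
  cell(0,1) bc: ∅
  cell(1,2) ca: ∅
  cell(0,2) bca: ∅

S ∉ T[0,2] ⇒ NO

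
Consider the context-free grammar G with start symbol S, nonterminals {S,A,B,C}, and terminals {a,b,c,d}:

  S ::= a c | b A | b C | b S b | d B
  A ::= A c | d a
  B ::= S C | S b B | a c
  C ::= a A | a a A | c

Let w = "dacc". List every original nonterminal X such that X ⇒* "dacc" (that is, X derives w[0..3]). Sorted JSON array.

Convert to CNF:
  S -> T1 B | T2 T0 | T3 A | T3 C | T3 X6
  A -> A T0 | T1 T2
  B -> S C | S X4 | T2 T0
  C -> T2 A | T2 X5 | c
  T0 -> c
  T1 -> d
  T2 -> a
  T3 -> b
  X4 -> T3 B
  X5 -> T2 A
  X6 -> S T3

Fill CYK table bottom-up — only the sub-triangle for w[0..3]:
  T[0,0] 'd' = {T1}  orig:{}
  T[1,1] 'a' = {T2}  orig:{}
  T[2,2] 'c' = {C,T0}  orig:{C}
  T[3,3] 'c' = {C,T0}  orig:{C}
  T[0,1] 'da' = {A}
  T[1,2] 'ac' = {B,S}
  T[2,3] 'cc' = ∅
  T[0,2] 'dac' = {A,S}
  T[1,3] 'acc' = {B}
  T[0,3] 'dacc' = {A,B,S}

Original NTs in T[0,3] deriving "dacc": ["A", "B", "S"]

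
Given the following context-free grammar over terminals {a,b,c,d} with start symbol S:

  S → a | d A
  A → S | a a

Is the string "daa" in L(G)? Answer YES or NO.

Convert to CNF:
  S -> T1 A | a
  A -> T0 T0 | T1 A | a
  T0 -> a
  T1 -> d

CYK fill:
  cell(0,0) d: {T1}  orig:{}
  cell(1,1) a: {A,S,T0}  orig:{A,S}
  cell(2,2) a: {A,S,T0}  orig:{A,S}
  cell(0,1) da: {A,S}
  cell(1,2) aa: {A}
  cell(0,2) daa: {A,S}

S ∈ T[0,2] ⇒ YES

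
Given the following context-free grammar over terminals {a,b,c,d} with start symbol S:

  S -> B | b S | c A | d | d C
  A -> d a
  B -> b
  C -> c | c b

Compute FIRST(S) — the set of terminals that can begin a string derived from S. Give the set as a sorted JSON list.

FIRST iteration:
pass 1:
  A via A→d a: +{d}
  B via B→b: +{b}
  C via C→c: +{c}
  S via S→B: +{b}
  S via S→c A: +{c}
  S via S→d: +{d}
  FIRST[S]={b,c,d}  FIRST[A]={d}  FIRST[B]={b}  FIRST[C]={c}
pass 2: — fixpoint
  FIRST[S]={b,c,d}  FIRST[A]={d}  FIRST[B]={b}  FIRST[C]={c}

FIRST(S) = ["b", "c", "d"]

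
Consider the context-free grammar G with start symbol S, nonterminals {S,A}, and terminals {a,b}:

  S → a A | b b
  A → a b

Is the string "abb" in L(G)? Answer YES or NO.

CNF form of G:
  S -> T0 A | T1 T1
  A -> T0 T1
  T0 -> a
  T1 -> b

CYK fill:
  T[0,0] 'a' = {T0}  orig:{}
  T[1,1] 'b' = {T1}  orig:{}
  T[2,2] 'b' = {T1}  orig:{}
  T[0,1] 'ab' = {A}
  T[1,2] 'bb' = {S}
  T[0,2] 'abb' = ∅

S ∉ T[0,2] ⇒ NO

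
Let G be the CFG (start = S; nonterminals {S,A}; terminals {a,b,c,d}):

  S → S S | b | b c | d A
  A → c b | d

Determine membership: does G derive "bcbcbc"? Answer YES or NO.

Convert to CNF:
  S -> S S | T1 T0 | T2 A | b
  A -> T0 T1 | d
  T0 -> c
  T1 -> b
  T2 -> d

CYK table (by increasing span):
  T[0,0] 'b' = {S,T1}  orig:{S}
  T[1,1] 'c' = {T0}  orig:{}
  T[2,2] 'b' = {S,T1}  orig:{S}
  T[3,3] 'c' = {T0}  orig:{}
  T[4,4] 'b' = {S,T1}  orig:{S}
  T[5,5] 'c' = {T0}  orig:{}
  T[0,1] 'bc' = {S}
  T[1,2] 'cb' = {A}
  T[2,3] 'bc' = {S}
  T[3,4] 'cb' = {A}
  T[4,5] 'bc' = {S}
  T[0,2] 'bcb' = {S}
  T[1,3] 'cbc' = ∅
  T[2,4] 'bcb' = {S}
  T[3,5] 'cbc' = ∅
  T[0,3] 'bcbc' = {S}
  T[1,4] 'cbcb' = ∅
  T[2,5] 'bcbc' = {S}
  T[0,4] 'bcbcb' = {S}
  T[1,5] 'cbcbc' = ∅
  T[0,5] 'bcbcbc' = {S}

S ∈ T[0,5] ⇒ YES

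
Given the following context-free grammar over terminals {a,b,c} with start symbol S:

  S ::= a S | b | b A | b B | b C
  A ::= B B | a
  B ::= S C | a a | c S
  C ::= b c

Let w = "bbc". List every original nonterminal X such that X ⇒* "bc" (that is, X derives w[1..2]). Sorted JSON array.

CNF form of G:
  S -> T0 S | T2 A | T2 B | T2 C | b
  A -> B B | a
  B -> S C | T0 T0 | T1 S
  C -> T2 T1
  T0 -> a
  T1 -> c
  T2 -> b

CYK fill — only the sub-triangle for w[1..2]:
  T[1,1] 'b' = {S,T2}  orig:{S}
  T[2,2] 'c' = {T1}  orig:{}
  T[1,2] 'bc' = {C}

Original NTs in T[1,2] deriving "bc": ["C"]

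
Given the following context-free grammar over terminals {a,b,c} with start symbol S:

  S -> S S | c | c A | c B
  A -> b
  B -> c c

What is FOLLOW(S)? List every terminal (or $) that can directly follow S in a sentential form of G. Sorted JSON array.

FIRST iteration:
pass 1:
  A via A→b: +{b}
  B via B→c c: +{c}
  S via S→c: +{c}
  S: {c}  A: {b}  B: {c}
pass 2: — fixpoint
  S: {c}  A: {b}  B: {c}

FOLLOW sets:
seed FOLLOW(S) with $
round 1:
  S→S S: FOLLOW(S) ⊇ FIRST(S) = {c}; new: +{c}
  S→c A: FOLLOW(A) ⊇ FOLLOW(S) ⊇ {$,c}; new: +{$,c}
  S→c B: FOLLOW(B) ⊇ FOLLOW(S) ⊇ {$,c}; new: +{$,c}
  S: {$,c}  A: {$,c}  B: {$,c}
round 2: — fixpoint
  S: {$,c}  A: {$,c}  B: {$,c}

FOLLOW(S) = ["$", "c"]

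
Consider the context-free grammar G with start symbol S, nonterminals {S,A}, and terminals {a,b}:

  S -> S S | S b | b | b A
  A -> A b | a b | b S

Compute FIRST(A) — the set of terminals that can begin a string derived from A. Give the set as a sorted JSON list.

Compute FIRST by fixpoint:
pass 1:
  A via A→a b: +{a}
  A via A→b S: +{b}
  S via S→b: +{b}
  S: {b}  A: {a,b}
pass 2: (no change)
  S: {b}  A: {a,b}

FIRST(A) = ["a", "b"]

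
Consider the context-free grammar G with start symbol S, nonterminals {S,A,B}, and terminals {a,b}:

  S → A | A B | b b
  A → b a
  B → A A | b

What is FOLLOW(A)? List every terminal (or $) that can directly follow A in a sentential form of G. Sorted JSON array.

FIRST sets, iterate to fixpoint:
pass 1:
  A via A→b a: +{b}
  B via B→A A: +{b}
  S via S→A: +{b}
  FIRST(S)={b}  FIRST(A)={b}  FIRST(B)={b}
pass 2: (stable)
  FIRST(S)={b}  FIRST(A)={b}  FIRST(B)={b}

FOLLOW sets:
initialize: $ ∈ FOLLOW(S)
round 1:
  B→A A: FOLLOW(A) ⊇ FIRST(A) = {b}; new: +{b}
  S→A: FOLLOW(A) ⊇ FOLLOW(S) ⊇ {$}; new: +{$}
  S→A B: FOLLOW(B) ⊇ FOLLOW(S) ⊇ {$}; new: +{$}
  FOLLOW(S)={$}  FOLLOW(A)={$,b}  FOLLOW(B)={$}
round 2: done
  FOLLOW(S)={$}  FOLLOW(A)={$,b}  FOLLOW(B)={$}

FOLLOW(A) = ["$", "b"]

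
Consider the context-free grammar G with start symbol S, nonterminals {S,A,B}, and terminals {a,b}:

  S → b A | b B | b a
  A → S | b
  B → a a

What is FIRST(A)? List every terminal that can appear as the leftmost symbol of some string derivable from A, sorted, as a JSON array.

Compute FIRST by fixpoint:
round 1:
  A via A→b: +{b}
  B via B→a a: +{a}
  S via S→b A: +{b}
  FIRST(S)={b}  FIRST(A)={b}  FIRST(B)={a}
round 2: (no change)
  FIRST(S)={b}  FIRST(A)={b}  FIRST(B)={a}

FIRST(A) = ["b"]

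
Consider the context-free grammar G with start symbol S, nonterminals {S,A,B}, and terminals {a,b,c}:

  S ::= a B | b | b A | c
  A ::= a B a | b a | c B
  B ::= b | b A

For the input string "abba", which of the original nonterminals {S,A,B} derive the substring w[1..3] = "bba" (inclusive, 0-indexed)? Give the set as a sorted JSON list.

Convert to CNF:
  S -> T0 B | T1 A | b | c
  A -> T0 X3 | T1 T0 | T2 B
  B -> T1 A | b
  T0 -> a
  T1 -> b
  T2 -> c
  X3 -> B T0

CYK fill (cells [i..j] with 1 ≤ i ≤ j ≤ 3 only):
  T[1,1] 'b' = {B,S,T1}  orig:{B,S}
  T[2,2] 'b' = {B,S,T1}  orig:{B,S}
  T[3,3] 'a' = {T0}  orig:{}
  T[1,2] 'bb' = ∅
  T[2,3] 'ba' = {A,X3}  orig:{A}
  T[1,3] 'bba' = {B,S}

Original NTs in T[1,3] deriving "bba": ["B", "S"]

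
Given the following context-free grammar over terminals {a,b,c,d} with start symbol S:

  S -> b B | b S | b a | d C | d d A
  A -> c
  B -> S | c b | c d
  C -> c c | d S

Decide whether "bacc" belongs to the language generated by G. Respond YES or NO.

CNF form of G:
  S -> T0 B | T0 S | T0 T1 | T3 C | T3 X5
  A -> c
  B -> T0 B | T0 S | T0 T1 | T2 T0 | T2 T3 | T3 C | T3 X4
  C -> T2 T2 | T3 S
  T0 -> b
  T1 -> a
  T2 -> c
  T3 -> d
  X4 -> T3 A
  X5 -> T3 A

CYK table (by increasing span):
  [0..0]={T0}  "b"  orig:{}
  [1..1]={T1}  "a"  orig:{}
  [2..2]={A,T2}  "c"  orig:{A}
  [3..3]={A,T2}  "c"  orig:{A}
  [0..1]={B,S}  "ba"
  [1..2]=∅  "ac"
  [2..3]={C}  "cc"
  [0..2]=∅  "bac"
  [1..3]=∅  "acc"
  [0..3]=∅  "bacc"

S ∉ T[0,3] ⇒ NO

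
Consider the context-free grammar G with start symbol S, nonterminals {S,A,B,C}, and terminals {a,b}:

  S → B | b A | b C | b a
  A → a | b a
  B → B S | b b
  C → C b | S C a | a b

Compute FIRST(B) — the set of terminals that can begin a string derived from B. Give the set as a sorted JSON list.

FIRST iteration:
[1]
  A via A→a: +{a}
  A via A→b a: +{b}
  B via B→b b: +{b}
  C via C→a b: +{a}
  S via S→B: +{b}
  S: {b}  A: {a,b}  B: {b}  C: {a}
[2]
  C via C→S C a: +{b}
  S: {b}  A: {a,b}  B: {b}  C: {a,b}
[3] (no change)
  S: {b}  A: {a,b}  B: {b}  C: {a,b}

FIRST(B) = ["b"]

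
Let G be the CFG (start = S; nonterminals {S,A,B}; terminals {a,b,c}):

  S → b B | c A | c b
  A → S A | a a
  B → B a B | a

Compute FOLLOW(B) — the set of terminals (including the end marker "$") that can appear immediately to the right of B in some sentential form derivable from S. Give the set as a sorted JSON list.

FIRST iteration:
iter 1:
  A via A→a a: +{a}
  B via B→a: +{a}
  S via S→b B: +{b}
  S via S→c A: +{c}
  FIRST[S]={b,c}  FIRST[A]={a}  FIRST[B]={a}
iter 2:
  A via A→S A: +{b,c}
  FIRST[S]={b,c}  FIRST[A]={a,b,c}  FIRST[B]={a}
iter 3: — fixpoint
  FIRST[S]={b,c}  FIRST[A]={a,b,c}  FIRST[B]={a}

Compute FOLLOW by fixpoint:
FOLLOW(S) := {$}
[1]
  A→S A: FOLLOW(S) ⊇ FIRST(A) = {a,b,c}; new: +{a,b,c}
  B→B a B: FOLLOW(B) ⊇ FIRST(a) = {a}; new: +{a}
  S→b B: FOLLOW(B) ⊇ FOLLOW(S) ⊇ {$,a,b,c}; new: +{$,b,c}
  S→c A: FOLLOW(A) ⊇ FOLLOW(S) ⊇ {$,a,b,c}; new: +{$,a,b,c}
  FOLLOW[S]={$,a,b,c}  FOLLOW[A]={$,a,b,c}  FOLLOW[B]={$,a,b,c}
[2] — fixpoint
  FOLLOW[S]={$,a,b,c}  FOLLOW[A]={$,a,b,c}  FOLLOW[B]={$,a,b,c}

FOLLOW(B) = ["$", "a", "b", "c"]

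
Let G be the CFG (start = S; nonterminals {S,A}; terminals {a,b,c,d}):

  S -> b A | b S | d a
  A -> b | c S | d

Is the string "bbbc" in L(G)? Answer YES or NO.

CNF form of G:
  S -> T1 A | T1 S | T2 T3
  A -> T0 S | b | d
  T0 -> c
  T1 -> b
  T2 -> d
  T3 -> a

Fill CYK table bottom-up:
  cell(0,0) b: {A,T1}  orig:{A}
  cell(1,1) b: {A,T1}  orig:{A}
  cell(2,2) b: {A,T1}  orig:{A}
  cell(3,3) c: {T0}  orig:{}
  cell(0,1) bb: {S}
  cell(1,2) bb: {S}
  cell(2,3) bc: ∅
  cell(0,2) bbb: {S}
  cell(1,3) bbc: ∅
  cell(0,3) bbbc: ∅

S ∉ T[0,3] ⇒ NO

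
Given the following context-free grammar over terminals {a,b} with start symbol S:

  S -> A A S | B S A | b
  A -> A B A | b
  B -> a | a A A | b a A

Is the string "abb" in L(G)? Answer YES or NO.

Convert to CNF:
  S -> A X5 | B X6 | b
  A -> A X2 | b
  B -> T0 X3 | T1 X4 | a
  T0 -> a
  T1 -> b
  X2 -> B A
  X3 -> A A
  X4 -> T0 A
  X5 -> A S
  X6 -> S A

CYK table (by increasing span):
  T[0,0] 'a' = {B,T0}  orig:{B}
  T[1,1] 'b' = {A,S,T1}  orig:{A,S}
  T[2,2] 'b' = {A,S,T1}  orig:{A,S}
  T[0,1] 'ab' = {X2,X4}  orig:{}
  T[1,2] 'bb' = {X3,X5,X6}  orig:{}
  T[0,2] 'abb' = {B,S}

S ∈ T[0,2] ⇒ YES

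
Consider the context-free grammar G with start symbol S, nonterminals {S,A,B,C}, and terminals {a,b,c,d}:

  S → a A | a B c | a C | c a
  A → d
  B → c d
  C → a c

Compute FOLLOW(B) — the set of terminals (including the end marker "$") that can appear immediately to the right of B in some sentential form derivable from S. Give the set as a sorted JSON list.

FIRST iteration:
pass 1:
  A via A→d: +{d}
  B via B→c d: +{c}
  C via C→a c: +{a}
  S via S→a A: +{a}
  S via S→c a: +{c}
  S: {a,c}  A: {d}  B: {c}  C: {a}
pass 2: done
  S: {a,c}  A: {d}  B: {c}  C: {a}

Compute FOLLOW by fixpoint:
initialize: $ ∈ FOLLOW(S)
[1]
  S→a A: FOLLOW(A) ⊇ FOLLOW(S) ⊇ {$}; new: +{$}
  S→a B c: FOLLOW(B) ⊇ FIRST(c) = {c}; new: +{c}
  S→a C: FOLLOW(C) ⊇ FOLLOW(S) ⊇ {$}; new: +{$}
  FOLLOW(S)={$}  FOLLOW(A)={$}  FOLLOW(B)={c}  FOLLOW(C)={$}
[2] — fixpoint
  FOLLOW(S)={$}  FOLLOW(A)={$}  FOLLOW(B)={c}  FOLLOW(C)={$}

FOLLOW(B) = ["c"]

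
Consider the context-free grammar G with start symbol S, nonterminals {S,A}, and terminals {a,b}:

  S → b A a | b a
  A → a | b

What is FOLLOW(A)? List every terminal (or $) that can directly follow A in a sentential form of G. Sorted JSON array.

FIRST iteration:
iter 1:
  A via A→a: +{a}
  A via A→b: +{b}
  S via S→b A a: +{b}
  S: {b}  A: {a,b}
iter 2: (stable)
  S: {b}  A: {a,b}

FOLLOW sets:
initialize: $ ∈ FOLLOW(S)
[1]
  S→b A a: FOLLOW(A) ⊇ FIRST(a) = {a}; new: +{a}
  FOLLOW[S]={$}  FOLLOW[A]={a}
[2] (no change)
  FOLLOW[S]={$}  FOLLOW[A]={a}

FOLLOW(A) = ["a"]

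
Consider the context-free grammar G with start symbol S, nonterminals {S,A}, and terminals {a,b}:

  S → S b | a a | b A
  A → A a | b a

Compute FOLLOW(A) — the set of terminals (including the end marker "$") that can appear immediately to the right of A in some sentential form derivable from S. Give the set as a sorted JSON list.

Compute FIRST by fixpoint:
iter 1:
  A via A→b a: +{b}
  S via S→a a: +{a}
  S via S→b A: +{b}
  FIRST[S]={a,b}  FIRST[A]={b}
iter 2: (stable)
  FIRST[S]={a,b}  FIRST[A]={b}

FOLLOW iteration:
FOLLOW(S) := {$}
round 1:
  A→A a: FOLLOW(A) ⊇ FIRST(a) = {a}; new: +{a}
  S→S b: FOLLOW(S) ⊇ FIRST(b) = {b}; new: +{b}
  S→b A: FOLLOW(A) ⊇ FOLLOW(S) ⊇ {$,b}; new: +{$,b}
  FOLLOW[S]={$,b}  FOLLOW[A]={$,a,b}
round 2: (no change)
  FOLLOW[S]={$,b}  FOLLOW[A]={$,a,b}

FOLLOW(A) = ["$", "a", "b"]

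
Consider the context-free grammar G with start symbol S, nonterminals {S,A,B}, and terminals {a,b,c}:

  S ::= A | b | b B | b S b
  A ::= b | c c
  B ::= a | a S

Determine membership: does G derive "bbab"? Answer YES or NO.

CNF form of G:
  S -> T0 T0 | T2 B | T2 X3 | b
  A -> T0 T0 | b
  B -> T1 S | a
  T0 -> c
  T1 -> a
  T2 -> b
  X3 -> S T2

CYK table (by increasing span):
  [0..0]={A,S,T2}  "b"  orig:{A,S}
  [1..1]={A,S,T2}  "b"  orig:{A,S}
  [2..2]={B,T1}  "a"  orig:{B}
  [3..3]={A,S,T2}  "b"  orig:{A,S}
  [0..1]={X3}  "bb"  orig:{}
  [1..2]={S}  "ba"
  [2..3]={B}  "ab"
  [0..2]=∅  "bba"
  [1..3]={S,X3}  "bab"  orig:{S}
  [0..3]={S}  "bbab"

S ∈ T[0,3] ⇒ YES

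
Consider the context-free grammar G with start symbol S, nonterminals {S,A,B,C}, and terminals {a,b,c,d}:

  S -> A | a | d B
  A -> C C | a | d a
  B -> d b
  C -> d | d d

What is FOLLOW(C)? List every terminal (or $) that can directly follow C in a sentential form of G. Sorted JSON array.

FIRST iteration:
round 1:
  A via A→a: +{a}
  A via A→d a: +{d}
  B via B→d b: +{d}
  C via C→d: +{d}
  S via S→A: +{a,d}
  S: {a,d}  A: {a,d}  B: {d}  C: {d}
round 2: — fixpoint
  S: {a,d}  A: {a,d}  B: {d}  C: {d}

FOLLOW sets:
seed FOLLOW(S) with $
round 1:
  A→C C: FOLLOW(C) ⊇ FIRST(C) = {d}; new: +{d}
  S→A: FOLLOW(A) ⊇ FOLLOW(S) ⊇ {$}; new: +{$}
  S→d B: FOLLOW(B) ⊇ FOLLOW(S) ⊇ {$}; new: +{$}
  FOLLOW[S]={$}  FOLLOW[A]={$}  FOLLOW[B]={$}  FOLLOW[C]={d}
round 2:
  A→C C: FOLLOW(C) ⊇ FOLLOW(A) ⊇ {$}; new: +{$}
  FOLLOW[S]={$}  FOLLOW[A]={$}  FOLLOW[B]={$}  FOLLOW[C]={$,d}
round 3: done
  FOLLOW[S]={$}  FOLLOW[A]={$}  FOLLOW[B]={$}  FOLLOW[C]={$,d}

FOLLOW(C) = ["$", "d"]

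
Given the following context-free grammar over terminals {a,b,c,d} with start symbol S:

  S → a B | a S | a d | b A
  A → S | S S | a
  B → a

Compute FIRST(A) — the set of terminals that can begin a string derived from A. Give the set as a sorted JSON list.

Compute FIRST by fixpoint:
round 1:
  A via A→a: +{a}
  B via B→a: +{a}
  S via S→a B: +{a}
  S via S→b A: +{b}
  FIRST(S)={a,b}  FIRST(A)={a}  FIRST(B)={a}
round 2:
  A via A→S: +{b}
  FIRST(S)={a,b}  FIRST(A)={a,b}  FIRST(B)={a}
round 3: done
  FIRST(S)={a,b}  FIRST(A)={a,b}  FIRST(B)={a}

FIRST(A) = ["a", "b"]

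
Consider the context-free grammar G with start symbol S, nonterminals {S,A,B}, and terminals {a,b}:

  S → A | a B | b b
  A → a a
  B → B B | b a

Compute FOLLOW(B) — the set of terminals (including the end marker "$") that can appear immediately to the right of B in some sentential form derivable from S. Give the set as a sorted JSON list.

FIRST iteration:
iter 1:
  A via A→a a: +{a}
  B via B→b a: +{b}
  S via S→A: +{a}
  S via S→b b: +{b}
  FIRST(S)={a,b}  FIRST(A)={a}  FIRST(B)={b}
iter 2: (no change)
  FIRST(S)={a,b}  FIRST(A)={a}  FIRST(B)={b}

Compute FOLLOW by fixpoint:
FOLLOW(S) := {$}
round 1:
  B→B B: FOLLOW(B) ⊇ FIRST(B) = {b}; new: +{b}
  S→A: FOLLOW(A) ⊇ FOLLOW(S) ⊇ {$}; new: +{$}
  S→a B: FOLLOW(B) ⊇ FOLLOW(S) ⊇ {$}; new: +{$}
  FOLLOW[S]={$}  FOLLOW[A]={$}  FOLLOW[B]={$,b}
round 2: done
  FOLLOW[S]={$}  FOLLOW[A]={$}  FOLLOW[B]={$,b}

FOLLOW(B) = ["$", "b"]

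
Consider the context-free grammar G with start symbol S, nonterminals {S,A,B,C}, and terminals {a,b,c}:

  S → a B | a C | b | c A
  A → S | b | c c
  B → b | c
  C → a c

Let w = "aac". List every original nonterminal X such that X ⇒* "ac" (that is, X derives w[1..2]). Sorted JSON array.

Convert to CNF:
  S -> T0 B | T0 C | T1 A | b
  A -> T0 B | T0 C | T1 A | T1 T1 | b
  B -> b | c
  C -> T0 T1
  T0 -> a
  T1 -> c

CYK table (by increasing span), restricted to cells inside w[1..2]:
  [1..1]={T0}  "a"  orig:{}
  [2..2]={B,T1}  "c"  orig:{B}
  [1..2]={A,C,S}  "ac"

Original NTs in T[1,2] deriving "ac": ["A", "C", "S"]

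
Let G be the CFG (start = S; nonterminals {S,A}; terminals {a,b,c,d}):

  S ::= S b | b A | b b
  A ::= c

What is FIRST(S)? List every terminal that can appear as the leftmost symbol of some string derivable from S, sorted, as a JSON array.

FIRST iteration:
iter 1:
  A via A→c: +{c}
  S via S→b A: +{b}
  S: {b}  A: {c}
iter 2: — fixpoint
  S: {b}  A: {c}

FIRST(S) = ["b"]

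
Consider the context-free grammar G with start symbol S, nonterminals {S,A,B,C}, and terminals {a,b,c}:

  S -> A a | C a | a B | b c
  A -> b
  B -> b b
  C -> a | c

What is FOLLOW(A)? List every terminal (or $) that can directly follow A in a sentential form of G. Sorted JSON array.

FIRST iteration:
pass 1:
  A via A→b: +{b}
  B via B→b b: +{b}
  C via C→a: +{a}
  C via C→c: +{c}
  S via S→A a: +{b}
  S via S→C a: +{a,c}
  FIRST[S]={a,b,c}  FIRST[A]={b}  FIRST[B]={b}  FIRST[C]={a,c}
pass 2: (no change)
  FIRST[S]={a,b,c}  FIRST[A]={b}  FIRST[B]={b}  FIRST[C]={a,c}

FOLLOW sets:
initialize: $ ∈ FOLLOW(S)
[1]
  S→A a: FOLLOW(A) ⊇ FIRST(a) = {a}; new: +{a}
  S→C a: FOLLOW(C) ⊇ FIRST(a) = {a}; new: +{a}
  S→a B: FOLLOW(B) ⊇ FOLLOW(S) ⊇ {$}; new: +{$}
  FOLLOW[S]={$}  FOLLOW[A]={a}  FOLLOW[B]={$}  FOLLOW[C]={a}
[2] (no change)
  FOLLOW[S]={$}  FOLLOW[A]={a}  FOLLOW[B]={$}  FOLLOW[C]={a}

FOLLOW(A) = ["a"]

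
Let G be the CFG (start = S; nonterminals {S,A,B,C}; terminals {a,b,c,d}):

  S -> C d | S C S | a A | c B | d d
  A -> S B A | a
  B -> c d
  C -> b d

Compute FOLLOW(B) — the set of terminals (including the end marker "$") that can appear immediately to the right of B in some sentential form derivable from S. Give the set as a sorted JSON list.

FIRST iteration:
[1]
  A via A→a: +{a}
  B via B→c d: +{c}
  C via C→b d: +{b}
  S via S→C d: +{b}
  S via S→a A: +{a}
  S via S→c B: +{c}
  S via S→d d: +{d}
  FIRST(S)={a,b,c,d}  FIRST(A)={a}  FIRST(B)={c}  FIRST(C)={b}
[2]
  A via A→S B A: +{b,c,d}
  FIRST(S)={a,b,c,d}  FIRST(A)={a,b,c,d}  FIRST(B)={c}  FIRST(C)={b}
[3] (stable)
  FIRST(S)={a,b,c,d}  FIRST(A)={a,b,c,d}  FIRST(B)={c}  FIRST(C)={b}

FOLLOW iteration:
FOLLOW(S) := {$}
[1]
  A→S B A: FOLLOW(S) ⊇ FIRST(B) = {c}; new: +{c}
  A→S B A: FOLLOW(B) ⊇ FIRST(A) = {a,b,c,d}; new: +{a,b,c,d}
  S→C d: FOLLOW(C) ⊇ FIRST(d) = {d}; new: +{d}
  S→S C S: FOLLOW(S) ⊇ FIRST(C) = {b}; new: +{b}
  S→S C S: FOLLOW(C) ⊇ FIRST(S) = {a,b,c,d}; new: +{a,b,c}
  S→a A: FOLLOW(A) ⊇ FOLLOW(S) ⊇ {$,b,c}; new: +{$,b,c}
  S→c B: FOLLOW(B) ⊇ FOLLOW(S) ⊇ {$,b,c}; new: +{$}
  FOLLOW[S]={$,b,c}  FOLLOW[A]={$,b,c}  FOLLOW[B]={$,a,b,c,d}  FOLLOW[C]={a,b,c,d}
[2] — fixpoint
  FOLLOW[S]={$,b,c}  FOLLOW[A]={$,b,c}  FOLLOW[B]={$,a,b,c,d}  FOLLOW[C]={a,b,c,d}

FOLLOW(B) = ["$", "a", "b", "c", "d"]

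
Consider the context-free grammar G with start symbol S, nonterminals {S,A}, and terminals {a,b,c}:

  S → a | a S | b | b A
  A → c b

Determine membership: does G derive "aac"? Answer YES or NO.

CNF form of G:
  S -> T1 A | T2 S | a | b
  A -> T0 T1
  T0 -> c
  T1 -> b
  T2 -> a

CYK fill:
  T[0,0] 'a' = {S,T2}  orig:{S}
  T[1,1] 'a' = {S,T2}  orig:{S}
  T[2,2] 'c' = {T0}  orig:{}
  T[0,1] 'aa' = {S}
  T[1,2] 'ac' = ∅
  T[0,2] 'aac' = ∅

S ∉ T[0,2] ⇒ NO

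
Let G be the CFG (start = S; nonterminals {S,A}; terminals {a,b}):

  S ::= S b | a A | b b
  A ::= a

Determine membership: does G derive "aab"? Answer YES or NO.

Convert to CNF:
  S -> S T0 | T0 T0 | T1 A
  A -> a
  T0 -> b
  T1 -> a

CYK table (by increasing span):
  cell(0,0) a: {A,T1}  orig:{A}
  cell(1,1) a: {A,T1}  orig:{A}
  cell(2,2) b: {T0}  orig:{}
  cell(0,1) aa: {S}
  cell(1,2) ab: ∅
  cell(0,2) aab: {S}

S ∈ T[0,2] ⇒ YES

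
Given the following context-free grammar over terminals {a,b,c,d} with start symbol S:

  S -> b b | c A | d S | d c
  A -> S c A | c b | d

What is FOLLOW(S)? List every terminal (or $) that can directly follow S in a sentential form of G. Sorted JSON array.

Compute FIRST by fixpoint:
[1]
  A via A→c b: +{c}
  A via A→d: +{d}
  S via S→b b: +{b}
  S via S→c A: +{c}
  S via S→d S: +{d}
  FIRST[S]={b,c,d}  FIRST[A]={c,d}
[2]
  A via A→S c A: +{b}
  FIRST[S]={b,c,d}  FIRST[A]={b,c,d}
[3] — fixpoint
  FIRST[S]={b,c,d}  FIRST[A]={b,c,d}

Compute FOLLOW by fixpoint:
seed FOLLOW(S) with $
[1]
  A→S c A: FOLLOW(S) ⊇ FIRST(c) = {c}; new: +{c}
  S→c A: FOLLOW(A) ⊇ FOLLOW(S) ⊇ {$,c}; new: +{$,c}
  FOLLOW[S]={$,c}  FOLLOW[A]={$,c}
[2] (stable)
  FOLLOW[S]={$,c}  FOLLOW[A]={$,c}

FOLLOW(S) = ["$", "c"]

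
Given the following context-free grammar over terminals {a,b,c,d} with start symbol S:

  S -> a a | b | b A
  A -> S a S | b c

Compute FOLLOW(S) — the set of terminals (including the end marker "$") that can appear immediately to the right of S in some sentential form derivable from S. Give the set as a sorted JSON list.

FIRST sets, iterate to fixpoint:
iter 1:
  A via A→b c: +{b}
  S via S→a a: +{a}
  S via S→b: +{b}
  S: {a,b}  A: {b}
iter 2:
  A via A→S a S: +{a}
  S: {a,b}  A: {a,b}
iter 3: (no change)
  S: {a,b}  A: {a,b}

FOLLOW iteration:
seed FOLLOW(S) with $
[1]
  A→S a S: FOLLOW(S) ⊇ FIRST(a) = {a}; new: +{a}
  S→b A: FOLLOW(A) ⊇ FOLLOW(S) ⊇ {$,a}; new: +{$,a}
  S: {$,a}  A: {$,a}
[2] done
  S: {$,a}  A: {$,a}

FOLLOW(S) = ["$", "a"]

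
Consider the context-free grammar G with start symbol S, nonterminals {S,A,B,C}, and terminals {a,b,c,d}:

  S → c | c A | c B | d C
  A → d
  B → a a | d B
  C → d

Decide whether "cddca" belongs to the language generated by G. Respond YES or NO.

Convert to CNF:
  S -> T1 C | T2 A | T2 B | c
  A -> d
  B -> T0 T0 | T1 B
  C -> d
  T0 -> a
  T1 -> d
  T2 -> c

CYK fill:
  [0..0]={S,T2}  "c"  orig:{S}
  [1..1]={A,C,T1}  "d"  orig:{A,C}
  [2..2]={A,C,T1}  "d"  orig:{A,C}
  [3..3]={S,T2}  "c"  orig:{S}
  [4..4]={T0}  "a"  orig:{}
  [0..1]={S}  "cd"
  [1..2]={S}  "dd"
  [2..3]=∅  "dc"
  [3..4]=∅  "ca"
  [0..2]=∅  "cdd"
  [1..3]=∅  "ddc"
  [2..4]=∅  "dca"
  [0..3]=∅  "cddc"
  [1..4]=∅  "ddca"
  [0..4]=∅  "cddca"

S ∉ T[0,4] ⇒ NO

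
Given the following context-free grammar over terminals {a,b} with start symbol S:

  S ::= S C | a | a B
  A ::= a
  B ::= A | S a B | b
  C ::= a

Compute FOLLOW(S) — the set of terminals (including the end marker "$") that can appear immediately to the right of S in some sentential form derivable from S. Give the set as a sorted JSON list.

Compute FIRST by fixpoint:
pass 1:
  A via A→a: +{a}
  B via B→A: +{a}
  B via B→b: +{b}
  C via C→a: +{a}
  S via S→a: +{a}
  S: {a}  A: {a}  B: {a,b}  C: {a}
pass 2: (no change)
  S: {a}  A: {a}  B: {a,b}  C: {a}

FOLLOW sets:
seed FOLLOW(S) with $
pass 1:
  B→S a B: FOLLOW(S) ⊇ FIRST(a) = {a}; new: +{a}
  S→S C: FOLLOW(C) ⊇ FOLLOW(S) ⊇ {$,a}; new: +{$,a}
  S→a B: FOLLOW(B) ⊇ FOLLOW(S) ⊇ {$,a}; new: +{$,a}
  FOLLOW(S)={$,a}  FOLLOW(A)={}  FOLLOW(B)={$,a}  FOLLOW(C)={$,a}
pass 2:
  B→A: FOLLOW(A) ⊇ FOLLOW(B) ⊇ {$,a}; new: +{$,a}
  FOLLOW(S)={$,a}  FOLLOW(A)={$,a}  FOLLOW(B)={$,a}  FOLLOW(C)={$,a}
pass 3: done
  FOLLOW(S)={$,a}  FOLLOW(A)={$,a}  FOLLOW(B)={$,a}  FOLLOW(C)={$,a}

FOLLOW(S) = ["$", "a"]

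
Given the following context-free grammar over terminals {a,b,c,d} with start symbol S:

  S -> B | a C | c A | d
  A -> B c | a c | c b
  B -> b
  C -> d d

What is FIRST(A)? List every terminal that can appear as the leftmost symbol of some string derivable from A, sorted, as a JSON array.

FIRST iteration:
pass 1:
  A via A→a c: +{a}
  A via A→c b: +{c}
  B via B→b: +{b}
  C via C→d d: +{d}
  S via S→B: +{b}
  S via S→a C: +{a}
  S via S→c A: +{c}
  S via S→d: +{d}
  FIRST(S)={a,b,c,d}  FIRST(A)={a,c}  FIRST(B)={b}  FIRST(C)={d}
pass 2:
  A via A→B c: +{b}
  FIRST(S)={a,b,c,d}  FIRST(A)={a,b,c}  FIRST(B)={b}  FIRST(C)={d}
pass 3: — fixpoint
  FIRST(S)={a,b,c,d}  FIRST(A)={a,b,c}  FIRST(B)={b}  FIRST(C)={d}

FIRST(A) = ["a", "b", "c"]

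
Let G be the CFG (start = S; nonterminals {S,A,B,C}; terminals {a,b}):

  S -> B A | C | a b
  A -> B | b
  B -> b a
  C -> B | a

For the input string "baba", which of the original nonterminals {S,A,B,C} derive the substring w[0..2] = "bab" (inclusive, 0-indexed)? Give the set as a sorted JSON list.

CNF form of G:
  S -> B A | T0 T1 | T1 T0 | a
  A -> T0 T1 | b
  B -> T0 T1
  C -> T0 T1 | a
  T0 -> b
  T1 -> a

CYK table (by increasing span) — only the sub-triangle for w[0..2]:
  [0..0]={A,T0}  "b"  orig:{A}
  [1..1]={C,S,T1}  "a"  orig:{C,S}
  [2..2]={A,T0}  "b"  orig:{A}
  [0..1]={A,B,C,S}  "ba"
  [1..2]={S}  "ab"
  [0..2]={S}  "bab"

Original NTs in T[0,2] deriving "bab": ["S"]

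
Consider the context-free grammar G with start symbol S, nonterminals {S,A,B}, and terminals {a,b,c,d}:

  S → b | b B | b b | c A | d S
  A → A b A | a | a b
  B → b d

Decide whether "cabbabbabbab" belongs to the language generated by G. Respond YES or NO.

CNF form of G:
  S -> T0 B | T0 T0 | T2 S | T3 A | b
  A -> A X4 | T1 T0 | a
  B -> T0 T2
  T0 -> b
  T1 -> a
  T2 -> d
  T3 -> c
  X4 -> T0 A

CYK fill:
  T[0,0] 'c' = {T3}  orig:{}
  T[1,1] 'a' = {A,T1}  orig:{A}
  T[2,2] 'b' = {S,T0}  orig:{S}
  T[3,3] 'b' = {S,T0}  orig:{S}
  T[4,4] 'a' = {A,T1}  orig:{A}
  T[5,5] 'b' = {S,T0}  orig:{S}
  T[6,6] 'b' = {S,T0}  orig:{S}
  T[7,7] 'a' = {A,T1}  orig:{A}
  T[8,8] 'b' = {S,T0}  orig:{S}
  T[9,9] 'b' = {S,T0}  orig:{S}
  T[10,10] 'a' = {A,T1}  orig:{A}
  T[11,11] 'b' = {S,T0}  orig:{S}
  T[0,1] 'ca' = {S}
  T[1,2] 'ab' = {A}
  T[2,3] 'bb' = {S}
  T[3,4] 'ba' = {X4}  orig:{}
  T[4,5] 'ab' = {A}
  T[5,6] 'bb' = {S}
  T[6,7] 'ba' = {X4}  orig:{}
  T[7,8] 'ab' = {A}
  T[8,9] 'bb' = {S}
  T[9,10] 'ba' = {X4}  orig:{}
  T[10,11] 'ab' = {A}
  T[0,2] 'cab' = {S}
  T[1,3] 'abb' = ∅
  T[2,4] 'bba' = ∅
  T[3,5] 'bab' = {X4}  orig:{}
  T[4,6] 'abb' = ∅
  T[5,7] 'bba' = ∅
  T[6,8] 'bab' = {X4}  orig:{}
  T[7,9] 'abb' = ∅
  T[8,10] 'bba' = ∅
  T[9,11] 'bab' = {X4}  orig:{}
  T[0,3] 'cabb' = ∅
  T[1,4] 'abba' = {A}
  T[2,5] 'bbab' = ∅
  T[3,6] 'babb' = ∅
  T[4,7] 'abba' = {A}
  T[5,8] 'bbab' = ∅
  T[6,9] 'babb' = ∅
  T[7,10] 'abba' = {A}
  T[8,11] 'bbab' = ∅
  T[0,4] 'cabba' = {S}
  T[1,5] 'abbab' = {A}
  T[2,6] 'bbabb' = ∅
  T[3,7] 'babba' = {X4}  orig:{}
  T[4,8] 'abbab' = {A}
  T[5,9] 'bbabb' = ∅
  T[6,10] 'babba' = {X4}  orig:{}
  T[7,11] 'abbab' = {A}
  T[0,5] 'cabbab' = {S}
  T[1,6] 'abbabb' = ∅
  T[2,7] 'bbabba' = ∅
  T[3,8] 'babbab' = {X4}  orig:{}
  T[4,9] 'abbabb' = ∅
  T[5,10] 'bbabba' = ∅
  T[6,11] 'babbab' = {X4}  orig:{}
  T[0,6] 'cabbabb' = ∅
  T[1,7] 'abbabba' = {A}
  T[2,8] 'bbabbab' = ∅
  T[3,9] 'babbabb' = ∅
  T[4,10] 'abbabba' = {A}
  T[5,11] 'bbabbab' = ∅
  T[0,7] 'cabbabba' = {S}
  T[1,8] 'abbabbab' = {A}
  T[2,9] 'bbabbabb' = ∅
  T[3,10] 'babbabba' = {X4}  orig:{}
  T[4,11] 'abbabbab' = {A}
  T[0,8] 'cabbabbab' = {S}
  T[1,9] 'abbabbabb' = ∅
  T[2,10] 'bbabbabba' = ∅
  T[3,11] 'babbabbab' = {X4}  orig:{}
  T[0,9] 'cabbabbabb' = ∅
  T[1,10] 'abbabbabba' = {A}
  T[2,11] 'bbabbabbab' = ∅
  T[0,10] 'cabbabbabba' = {S}
  T[1,11] 'abbabbabbab' = {A}
  T[0,11] 'cabbabbabbab' = {S}

S ∈ T[0,11] ⇒ YES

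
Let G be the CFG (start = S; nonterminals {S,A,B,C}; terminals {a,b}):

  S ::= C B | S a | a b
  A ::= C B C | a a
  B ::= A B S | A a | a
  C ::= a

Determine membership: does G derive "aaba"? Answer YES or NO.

CNF form of G:
  S -> C B | S T0 | T0 T1
  A -> C X2 | T0 T0
  B -> A T0 | A X3 | a
  C -> a
  T0 -> a
  T1 -> b
  X2 -> B C
  X3 -> B S

CYK table (by increasing span):
  cell(0,0) a: {B,C,T0}  orig:{B,C}
  cell(1,1) a: {B,C,T0}  orig:{B,C}
  cell(2,2) b: {T1}  orig:{}
  cell(3,3) a: {B,C,T0}  orig:{B,C}
  cell(0,1) aa: {A,S,X2}  orig:{A,S}
  cell(1,2) ab: {S}
  cell(2,3) ba: ∅
  cell(0,2) aab: {X3}  orig:{}
  cell(1,3) aba: {S}
  cell(0,3) aaba: {X3}  orig:{}

S ∉ T[0,3] ⇒ NO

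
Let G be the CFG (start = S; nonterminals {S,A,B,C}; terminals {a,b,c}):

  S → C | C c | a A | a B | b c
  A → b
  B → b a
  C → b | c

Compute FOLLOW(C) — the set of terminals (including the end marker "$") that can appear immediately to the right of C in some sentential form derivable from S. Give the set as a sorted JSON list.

FIRST sets, iterate to fixpoint:
pass 1:
  A via A→b: +{b}
  B via B→b a: +{b}
  C via C→b: +{b}
  C via C→c: +{c}
  S via S→C: +{b,c}
  S via S→a A: +{a}
  S: {a,b,c}  A: {b}  B: {b}  C: {b,c}
pass 2: (stable)
  S: {a,b,c}  A: {b}  B: {b}  C: {b,c}

Compute FOLLOW by fixpoint:
seed FOLLOW(S) with $
round 1:
  S→C: FOLLOW(C) ⊇ FOLLOW(S) ⊇ {$}; new: +{$}
  S→C c: FOLLOW(C) ⊇ FIRST(c) = {c}; new: +{c}
  S→a A: FOLLOW(A) ⊇ FOLLOW(S) ⊇ {$}; new: +{$}
  S→a B: FOLLOW(B) ⊇ FOLLOW(S) ⊇ {$}; new: +{$}
  S: {$}  A: {$}  B: {$}  C: {$,c}
round 2: — fixpoint
  S: {$}  A: {$}  B: {$}  C: {$,c}

FOLLOW(C) = ["$", "c"]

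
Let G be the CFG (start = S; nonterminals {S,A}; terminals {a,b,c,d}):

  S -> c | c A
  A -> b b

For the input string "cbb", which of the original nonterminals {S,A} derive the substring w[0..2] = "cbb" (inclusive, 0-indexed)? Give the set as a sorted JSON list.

Convert to CNF:
  S -> T1 A | c
  A -> T0 T0
  T0 -> b
  T1 -> c

CYK table (by increasing span) — only the sub-triangle for w[0..2]:
  [0..0]={S,T1}  "c"  orig:{S}
  [1..1]={T0}  "b"  orig:{}
  [2..2]={T0}  "b"  orig:{}
  [0..1]=∅  "cb"
  [1..2]={A}  "bb"
  [0..2]={S}  "cbb"

Original NTs in T[0,2] deriving "cbb": ["S"]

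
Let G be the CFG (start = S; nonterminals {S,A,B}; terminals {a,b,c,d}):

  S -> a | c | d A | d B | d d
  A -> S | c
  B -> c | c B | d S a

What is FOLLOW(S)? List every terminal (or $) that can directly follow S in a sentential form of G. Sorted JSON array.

FIRST sets, iterate to fixpoint:
[1]
  A via A→c: +{c}
  B via B→c: +{c}
  B via B→d S a: +{d}
  S via S→a: +{a}
  S via S→c: +{c}
  S via S→d A: +{d}
  FIRST(S)={a,c,d}  FIRST(A)={c}  FIRST(B)={c,d}
[2]
  A via A→S: +{a,d}
  FIRST(S)={a,c,d}  FIRST(A)={a,c,d}  FIRST(B)={c,d}
[3] done
  FIRST(S)={a,c,d}  FIRST(A)={a,c,d}  FIRST(B)={c,d}

FOLLOW iteration:
initialize: $ ∈ FOLLOW(S)
[1]
  B→d S a: FOLLOW(S) ⊇ FIRST(a) = {a}; new: +{a}
  S→d A: FOLLOW(A) ⊇ FOLLOW(S) ⊇ {$,a}; new: +{$,a}
  S→d B: FOLLOW(B) ⊇ FOLLOW(S) ⊇ {$,a}; new: +{$,a}
  FOLLOW[S]={$,a}  FOLLOW[A]={$,a}  FOLLOW[B]={$,a}
[2] — fixpoint
  FOLLOW[S]={$,a}  FOLLOW[A]={$,a}  FOLLOW[B]={$,a}

FOLLOW(S) = ["$", "a"]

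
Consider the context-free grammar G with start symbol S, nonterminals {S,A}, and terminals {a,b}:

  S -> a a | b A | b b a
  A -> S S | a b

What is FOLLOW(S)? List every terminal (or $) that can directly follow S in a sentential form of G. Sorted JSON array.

FIRST iteration:
iter 1:
  A via A→a b: +{a}
  S via S→a a: +{a}
  S via S→b A: +{b}
  S: {a,b}  A: {a}
iter 2:
  A via A→S S: +{b}
  S: {a,b}  A: {a,b}
iter 3: done
  S: {a,b}  A: {a,b}

FOLLOW sets:
FOLLOW(S) := {$}
[1]
  A→S S: FOLLOW(S) ⊇ FIRST(S) = {a,b}; new: +{a,b}
  S→b A: FOLLOW(A) ⊇ FOLLOW(S) ⊇ {$,a,b}; new: +{$,a,b}
  S: {$,a,b}  A: {$,a,b}
[2] (stable)
  S: {$,a,b}  A: {$,a,b}

FOLLOW(S) = ["$", "a", "b"]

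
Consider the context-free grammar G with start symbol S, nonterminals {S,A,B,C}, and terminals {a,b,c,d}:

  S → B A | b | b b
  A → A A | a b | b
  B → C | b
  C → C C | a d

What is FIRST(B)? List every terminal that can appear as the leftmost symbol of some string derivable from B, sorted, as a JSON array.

Compute FIRST by fixpoint:
round 1:
  A via A→a b: +{a}
  A via A→b: +{b}
  B via B→b: +{b}
  C via C→a d: +{a}
  S via S→B A: +{b}
  FIRST[S]={b}  FIRST[A]={a,b}  FIRST[B]={b}  FIRST[C]={a}
round 2:
  B via B→C: +{a}
  S via S→B A: +{a}
  FIRST[S]={a,b}  FIRST[A]={a,b}  FIRST[B]={a,b}  FIRST[C]={a}
round 3: — fixpoint
  FIRST[S]={a,b}  FIRST[A]={a,b}  FIRST[B]={a,b}  FIRST[C]={a}

FIRST(B) = ["a", "b"]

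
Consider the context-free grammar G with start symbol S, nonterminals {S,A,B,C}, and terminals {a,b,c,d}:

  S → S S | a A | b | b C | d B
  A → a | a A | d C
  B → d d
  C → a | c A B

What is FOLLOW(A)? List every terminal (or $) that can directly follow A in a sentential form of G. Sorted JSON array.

FIRST sets, iterate to fixpoint:
round 1:
  A via A→a: +{a}
  A via A→d C: +{d}
  B via B→d d: +{d}
  C via C→a: +{a}
  C via C→c A B: +{c}
  S via S→a A: +{a}
  S via S→b: +{b}
  S via S→d B: +{d}
  S: {a,b,d}  A: {a,d}  B: {d}  C: {a,c}
round 2: — fixpoint
  S: {a,b,d}  A: {a,d}  B: {d}  C: {a,c}

FOLLOW sets:
seed FOLLOW(S) with $
iter 1:
  C→c A B: FOLLOW(A) ⊇ FIRST(B) = {d}; new: +{d}
  S→S S: FOLLOW(S) ⊇ FIRST(S) = {a,b,d}; new: +{a,b,d}
  S→a A: FOLLOW(A) ⊇ FOLLOW(S) ⊇ {$,a,b,d}; new: +{$,a,b}
  S→b C: FOLLOW(C) ⊇ FOLLOW(S) ⊇ {$,a,b,d}; new: +{$,a,b,d}
  S→d B: FOLLOW(B) ⊇ FOLLOW(S) ⊇ {$,a,b,d}; new: +{$,a,b,d}
  FOLLOW(S)={$,a,b,d}  FOLLOW(A)={$,a,b,d}  FOLLOW(B)={$,a,b,d}  FOLLOW(C)={$,a,b,d}
iter 2: — fixpoint
  FOLLOW(S)={$,a,b,d}  FOLLOW(A)={$,a,b,d}  FOLLOW(B)={$,a,b,d}  FOLLOW(C)={$,a,b,d}

FOLLOW(A) = ["$", "a", "b", "d"]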